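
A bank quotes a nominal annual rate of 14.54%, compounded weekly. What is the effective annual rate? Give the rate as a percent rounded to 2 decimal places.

EAR = (1 + 14.54%/52)^52 − 1 = (1 + 0.00279615)^52 − 1.
(1 + 0.00279615)^52 ≈ 1.156267, so EAR ≈ 15.62674%.

15.63%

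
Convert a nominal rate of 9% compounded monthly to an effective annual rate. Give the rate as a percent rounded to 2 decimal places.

9.38%

One year is 12 periods at 0.0075 each: (1 + 0.0075)^12 ≈ 1.093807.
EAR = 1.093807 − 1 ≈ 9.38069%.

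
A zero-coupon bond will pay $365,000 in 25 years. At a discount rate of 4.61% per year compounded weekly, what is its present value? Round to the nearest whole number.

Periodic rate = 4.61%/52 = 0.000886538; 1300 periods.
P = 365,000/(1 + 0.0461/52)^1300 ≈ 365,000/3.16448217984 ≈ 115,342.7257.

$115,343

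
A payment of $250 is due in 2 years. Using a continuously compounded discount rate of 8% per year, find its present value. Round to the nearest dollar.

$213

P = A·e^(−rt) = 250·e^(−0.16).
e^(−0.16) ≈ 0.852143789, so P ≈ 213.0359.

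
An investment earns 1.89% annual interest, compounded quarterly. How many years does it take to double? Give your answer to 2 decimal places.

36.76 years

(1 + 0.004725)^(4t) = 2.
4t = ln 2 / ln(1 + 0.004725) ≈ 0.69315/0.00471387 ≈ 147.0441.
t ≈ 36.7610.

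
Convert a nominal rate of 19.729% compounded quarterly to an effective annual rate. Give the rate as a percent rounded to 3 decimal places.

21.237%

One year is 4 periods at 0.0493225 each: (1 + 0.0493225)^4 ≈ 1.212372.
EAR = 1.212372 − 1 ≈ 21.23721%.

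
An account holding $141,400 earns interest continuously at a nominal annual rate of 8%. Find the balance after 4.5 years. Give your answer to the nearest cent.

A = P·e^(rt) = 141,400·e^(0.08·4.5) = 141,400·e^0.36.
e^0.36 ≈ 1.43332941456, so A ≈ 202,672.7792.

$202,672.78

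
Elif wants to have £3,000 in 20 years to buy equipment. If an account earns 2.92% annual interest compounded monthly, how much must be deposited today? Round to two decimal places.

£1,674.18

Periodic rate = 2.92%/12 = 0.00243333; 240 periods.
P = 3,000/(1 + 0.0292/12)^240 ≈ 3,000/1.79192528 ≈ 1,674.1770.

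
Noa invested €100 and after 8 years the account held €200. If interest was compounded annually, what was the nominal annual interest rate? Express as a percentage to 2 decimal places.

(1 + r)^8 = 200/100 = 2.
1 + r = 2^(1/8) ≈ 1.090508, so r ≈ 0.0905077.
r ≈ 9.05077%.

9.05%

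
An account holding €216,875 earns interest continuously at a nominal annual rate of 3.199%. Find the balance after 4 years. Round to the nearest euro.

A = P·e^(rt) = 216,875·e^(0.03199·4) = 216,875·e^0.12796.
e^0.12796 ≈ 1.13650754149, so A ≈ 246,480.0731.

€246,480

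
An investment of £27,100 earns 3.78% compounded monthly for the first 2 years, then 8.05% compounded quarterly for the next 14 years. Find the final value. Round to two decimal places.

Phase 1: 27,100·(1 + 0.00315)^24 ≈ 29,224.7194.
Phase 2: 29,224.7194·(1 + 0.020125)^56 ≈ 89,194.9444.

£89,194.94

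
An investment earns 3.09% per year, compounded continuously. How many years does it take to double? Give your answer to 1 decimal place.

e^(0.0309t) = 2, so 0.0309t = ln 2 ≈ 0.69315.
t ≈ 0.69315/0.0309 ≈ 22.4319.

22.4 years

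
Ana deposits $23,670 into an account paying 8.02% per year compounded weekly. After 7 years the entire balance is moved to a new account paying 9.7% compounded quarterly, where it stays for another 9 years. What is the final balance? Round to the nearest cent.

Phase 1: 23,670·(1 + 0.0802/52)^364 ≈ 41,478.5299.
Phase 2: 41,478.5299·(1 + 0.02425)^36 ≈ 98,273.9405.

$98,273.94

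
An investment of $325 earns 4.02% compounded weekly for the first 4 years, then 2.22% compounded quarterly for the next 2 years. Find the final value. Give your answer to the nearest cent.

$398.95

After 4 years at 4.02%: 325 × 1.1743771 ≈ 381.6726.
Then 2 years at 2.22%: 381.6726 × 1.04527211 ≈ 398.9517.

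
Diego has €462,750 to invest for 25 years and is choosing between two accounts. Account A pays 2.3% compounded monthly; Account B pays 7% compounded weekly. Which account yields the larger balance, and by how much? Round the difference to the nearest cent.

Account B, by €1,837,895.71

A: (1 + 0.023/12)^300 ≈ 1.77615277252, so 462,750 × 1.77615277252 ≈ 821,914.6955.
B: (1 + 0.07/52)^1300 ≈ 5.747834478249, so 462,750 × 5.747834478249 ≈ 2,659,810.4048.
Difference ≈ 1,837,895.7093 in favor of B.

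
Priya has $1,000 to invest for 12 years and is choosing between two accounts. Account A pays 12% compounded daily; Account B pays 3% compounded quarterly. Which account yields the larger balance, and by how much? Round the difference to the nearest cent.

Account A growth factor: (1 + 0.12/365)^4380 ≈ 4.219697063; balance ≈ 4,219.6971.
Account B growth factor: (1 + 0.0075)^48 ≈ 1.431405333; balance ≈ 1,431.4053.
Account A is larger by 2,788.2917.

Account A, by $2,788.29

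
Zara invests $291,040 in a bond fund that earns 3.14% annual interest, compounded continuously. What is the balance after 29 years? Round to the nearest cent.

A = P·e^(rt) = 291,040·e^(0.0314·29) = 291,040·e^0.9106.
e^0.9106 ≈ 2.48581357417, so A ≈ 723,471.1826.

$723,471.18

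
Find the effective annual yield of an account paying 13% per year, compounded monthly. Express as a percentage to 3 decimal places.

One year is 12 periods at 0.0108333 each: (1 + 0.0108333)^12 ≈ 1.138032.
EAR = 1.138032 − 1 ≈ 13.80325%.

13.803%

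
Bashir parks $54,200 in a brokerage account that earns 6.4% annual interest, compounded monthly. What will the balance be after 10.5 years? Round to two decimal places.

$105,942.37

Periodic rate = 6.4%/12 = 0.00533333; periods = 12·10.5 = 126.
A = 54,200·(1 + 0.064/12)^126 ≈ 54,200·1.95465624883 ≈ 105,942.3687.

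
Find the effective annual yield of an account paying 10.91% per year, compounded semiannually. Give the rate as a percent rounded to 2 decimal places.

11.21%

One year is 2 periods at 0.05455 each: (1 + 0.05455)^2 ≈ 1.112076.
EAR = 1.112076 − 1 ≈ 11.20757%.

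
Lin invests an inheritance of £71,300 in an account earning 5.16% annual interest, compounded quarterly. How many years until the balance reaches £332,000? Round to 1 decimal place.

30.0 years

We need (1 + 0.0129)^(4t) = 4.6564, so 4t = ln 4.6564 / ln 1.0129 ≈ 120.0108.
t ≈ 120.0108/4 = 30.0027 years.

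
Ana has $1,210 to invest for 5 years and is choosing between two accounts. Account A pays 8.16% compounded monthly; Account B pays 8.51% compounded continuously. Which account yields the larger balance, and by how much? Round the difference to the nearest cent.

Account A growth factor: (1 + 0.0068)^60 ≈ 1.501731922; balance ≈ 1,817.0956.
Account B growth factor: e^(0.0851·5) = e^0.4255 ≈ 1.530355406; balance ≈ 1,851.7300.
Account B is larger by 34.6344.

Account B, by $34.63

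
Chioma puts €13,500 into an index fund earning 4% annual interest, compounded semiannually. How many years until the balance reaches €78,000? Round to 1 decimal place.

(1 + 0.02)^(2t) = 78,000/13,500 = 5.7778.
2t·ln(1 + 0.02) = ln(5.7778); 2t = 1.754/0.0198026 ≈ 88.5751.
t ≈ 44.2875 years.

44.3 years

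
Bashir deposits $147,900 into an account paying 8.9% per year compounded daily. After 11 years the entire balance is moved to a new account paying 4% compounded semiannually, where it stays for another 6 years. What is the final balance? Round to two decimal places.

$499,220.84

After 11 years at 8.9%: 147,900 × 2.661475483 ≈ 393,632.2239.
Then 6 years at 4%: 393,632.2239 × 1.26824179456 ≈ 499,220.8381.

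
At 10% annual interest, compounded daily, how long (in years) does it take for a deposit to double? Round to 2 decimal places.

(1 + 0.000273973)^(365t) = 2.
365t = ln 2 / ln(1 + 0.000273973) ≈ 0.69315/0.000273935 ≈ 2530.3338.
t ≈ 6.9324.

6.93 years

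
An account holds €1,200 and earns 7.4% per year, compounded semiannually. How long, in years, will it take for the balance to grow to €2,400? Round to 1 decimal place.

9.5 years

(1 + 0.037)^(2t) = 2,400/1,200 = 2.
2t·ln(1 + 0.037) = ln(2); 2t = 0.69315/0.0363319 ≈ 19.0782.
t ≈ 9.5391 years.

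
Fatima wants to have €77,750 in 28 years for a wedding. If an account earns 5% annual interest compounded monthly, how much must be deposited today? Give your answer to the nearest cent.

€19,228.76

Periodic rate = 5%/12 = 0.00416667; 336 periods.
P = 77,750/(1 + 0.05/12)^336 ≈ 77,750/4.0434221892 ≈ 19,228.7613.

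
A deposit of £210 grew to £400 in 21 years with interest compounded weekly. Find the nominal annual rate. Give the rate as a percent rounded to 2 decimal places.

3.07%

The 1092-period growth factor is 400/210 = 1.90476.
r/52 = 1.90476^(1/1092) − 1 ≈ 0.000590245, so r ≈ 52·0.000590245 = 3.06927%.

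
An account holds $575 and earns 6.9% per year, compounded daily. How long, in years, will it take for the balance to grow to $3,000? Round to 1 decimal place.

23.9 years

(1 + 0.000189041)^(365t) = 3,000/575 = 5.2174.
365t·ln(1 + 0.000189041) = ln(5.2174); 365t = 1.652/0.000189023 ≈ 8739.6535.
t ≈ 23.9443 years.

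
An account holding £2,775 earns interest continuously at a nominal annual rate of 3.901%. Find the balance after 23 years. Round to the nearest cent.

£6,806.52

A = P·e^(rt) = 2,775·e^(0.03901·23) = 2,775·e^0.89723.
e^0.89723 ≈ 2.452799438, so A ≈ 6,806.5184.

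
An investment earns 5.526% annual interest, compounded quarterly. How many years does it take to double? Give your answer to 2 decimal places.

12.63 years

(1 + 0.013815)^(4t) = 2.
4t = ln 2 / ln(1 + 0.013815) ≈ 0.69315/0.0137204 ≈ 50.5193.
t ≈ 12.6298.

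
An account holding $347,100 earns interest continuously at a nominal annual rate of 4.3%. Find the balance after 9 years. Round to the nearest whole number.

A = P·e^(rt) = 347,100·e^(0.043·9) = 347,100·e^0.387.
e^0.387 ≈ 1.47255649127, so A ≈ 511,124.3581.

$511,124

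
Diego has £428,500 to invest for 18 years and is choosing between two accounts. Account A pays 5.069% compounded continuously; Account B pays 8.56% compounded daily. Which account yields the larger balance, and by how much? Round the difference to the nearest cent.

Account B, by £932,903.77

Account A growth factor: e^(0.05069·18) = e^0.91242 ≈ 2.490341874381; balance ≈ 1,067,111.4932.
Account B growth factor: (1 + 0.0856/365)^6570 ≈ 4.667480196677; balance ≈ 2,000,015.2643.
Account B is larger by 932,903.7711.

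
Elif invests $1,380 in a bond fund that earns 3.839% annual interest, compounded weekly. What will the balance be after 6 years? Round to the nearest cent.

$1,737.31

Periodic rate = 3.839%/52 = 0.000738269; periods = 52·6 = 312.
A = 1,380·(1 + 0.03839/52)^312 ≈ 1,380·1.258921013 ≈ 1,737.3110.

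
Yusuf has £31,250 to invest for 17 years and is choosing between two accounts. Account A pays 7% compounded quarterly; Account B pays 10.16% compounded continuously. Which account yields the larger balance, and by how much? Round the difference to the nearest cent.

Account B, by £74,108.13

A: (1 + 0.0175)^68 ≈ 3.25342213427, so 31,250 × 3.25342213427 ≈ 101,669.4417.
B: e^(0.1016·17) = e^1.7272 ≈ 5.62488216823, so 31,250 × 5.62488216823 ≈ 175,777.5678.
Difference ≈ 74,108.1261 in favor of B.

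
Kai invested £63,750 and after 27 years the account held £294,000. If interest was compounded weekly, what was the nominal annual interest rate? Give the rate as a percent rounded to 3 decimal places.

The 1404-period growth factor is 294,000/63,750 = 4.61176.
r/52 = 4.61176^(1/1404) − 1 ≈ 0.00108935, so r ≈ 52·0.00108935 = 5.66460%.

5.665%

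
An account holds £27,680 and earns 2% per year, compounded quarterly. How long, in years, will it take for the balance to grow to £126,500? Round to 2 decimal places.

76.17 years

(1 + 0.005)^(4t) = 126,500/27,680 = 4.5701.
4t·ln(1 + 0.005) = ln(4.5701); 4t = 1.5195/0.00498754 ≈ 304.6656.
t ≈ 76.1664 years.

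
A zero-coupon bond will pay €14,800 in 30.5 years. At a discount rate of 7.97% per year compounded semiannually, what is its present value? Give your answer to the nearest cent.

€1,364.74

Periodic rate = 7.97%/2 = 0.03985; 61 periods.
P = 14,800/(1 + 0.03985)^61 ≈ 14,800/10.844573221 ≈ 1,364.7379.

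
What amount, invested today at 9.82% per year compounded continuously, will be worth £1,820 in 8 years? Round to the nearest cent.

P = A·e^(−rt) = 1,820·e^(−0.7856).
e^(−0.7856) ≈ 0.455846112, so P ≈ 829.6399.

£829.64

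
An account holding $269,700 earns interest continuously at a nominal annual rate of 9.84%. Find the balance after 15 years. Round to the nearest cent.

$1,180,047.81

A = P·e^(rt) = 269,700·e^(0.0984·15) = 269,700·e^1.476.
e^1.476 ≈ 4.375408994949, so A ≈ 1,180,047.8059.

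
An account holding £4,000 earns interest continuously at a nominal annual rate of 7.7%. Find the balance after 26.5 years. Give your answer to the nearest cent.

A = P·e^(rt) = 4,000·e^(0.077·26.5) = 4,000·e^2.0405.
e^2.0405 ≈ 7.694455465, so A ≈ 30,777.8219.

£30,777.82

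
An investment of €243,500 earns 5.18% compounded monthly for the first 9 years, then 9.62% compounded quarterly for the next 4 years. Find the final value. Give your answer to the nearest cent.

After 9 years at 5.18%: 243,500 × 1.59232732321 ≈ 387,731.7032.
Then 4 years at 9.62%: 387,731.7032 × 1.46264385372 ≈ 567,113.3926.

€567,113.39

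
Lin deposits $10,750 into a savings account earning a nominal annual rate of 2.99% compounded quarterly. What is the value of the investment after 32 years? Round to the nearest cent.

$27,886.63

Periodic rate = 2.99%/4 = 0.007475; periods = 4·32 = 128.
A = 10,750·(1 + 0.007475)^128 ≈ 10,750·2.5941053066 ≈ 27,886.6320.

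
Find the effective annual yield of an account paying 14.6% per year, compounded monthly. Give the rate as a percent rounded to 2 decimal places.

15.62%

One year is 12 periods at 0.0121667 each: (1 + 0.0121667)^12 ≈ 1.156177.
EAR = 1.156177 − 1 ≈ 15.61771%.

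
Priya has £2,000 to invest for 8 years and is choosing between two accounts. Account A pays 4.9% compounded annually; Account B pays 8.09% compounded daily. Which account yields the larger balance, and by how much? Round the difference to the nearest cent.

Account B, by £887.62

A: (1 + 0.049)^8 ≈ 1.466236092, so 2,000 × 1.466236092 ≈ 2,932.4722.
B: (1 + 0.0809/365)^2920 ≈ 1.910047836, so 2,000 × 1.910047836 ≈ 3,820.0957.
Difference ≈ 887.6235 in favor of B.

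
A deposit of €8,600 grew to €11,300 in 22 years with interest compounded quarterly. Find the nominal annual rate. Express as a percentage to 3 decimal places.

1.243%

The 88-period growth factor is 11,300/8,600 = 1.31395.
r/4 = 1.31395^(1/88) − 1 ≈ 0.00310755, so r ≈ 4·0.00310755 = 1.24302%.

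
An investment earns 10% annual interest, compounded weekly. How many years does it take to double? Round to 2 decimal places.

6.94 years

(1 + 0.00192308)^(52t) = 2.
52t = ln 2 / ln(1 + 0.00192308) ≈ 0.69315/0.00192123 ≈ 360.7830.
t ≈ 6.9381.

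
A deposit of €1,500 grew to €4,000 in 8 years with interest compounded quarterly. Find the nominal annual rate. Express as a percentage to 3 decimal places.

12.450%

(1 + r/4)^32 = 4,000/1,500 = 2.66667.
1 + r/4 = 2.66667^(1/32) ≈ 1.031125, so r/4 ≈ 0.0311255.
r ≈ 4·0.0311255 = 12.45020%.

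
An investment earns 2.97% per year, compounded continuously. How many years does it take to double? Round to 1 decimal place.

23.3 years

e^(0.0297t) = 2, so 0.0297t = ln 2 ≈ 0.69315.
t ≈ 0.69315/0.0297 ≈ 23.3383.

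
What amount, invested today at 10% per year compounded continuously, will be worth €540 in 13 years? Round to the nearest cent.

P = A·e^(−rt) = 540·e^(−1.3).
e^(−1.3) ≈ 0.272531793, so P ≈ 147.1672.

€147.17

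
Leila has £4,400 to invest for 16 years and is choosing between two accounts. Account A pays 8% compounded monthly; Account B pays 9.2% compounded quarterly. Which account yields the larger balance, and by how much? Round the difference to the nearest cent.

A: (1 + 0.08/12)^192 ≈ 3.5813943291, so 4,400 × 3.5813943291 ≈ 15,758.1350.
B: (1 + 0.023)^64 ≈ 4.2858854324, so 4,400 × 4.2858854324 ≈ 18,857.8959.
Difference ≈ 3,099.7609 in favor of B.

Account B, by £3,099.76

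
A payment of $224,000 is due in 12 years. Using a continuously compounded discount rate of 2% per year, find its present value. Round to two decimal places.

P = A·e^(−rt) = 224,000·e^(−0.24).
e^(−0.24) ≈ 0.786627861067, so P ≈ 176,204.6409.

$176,204.64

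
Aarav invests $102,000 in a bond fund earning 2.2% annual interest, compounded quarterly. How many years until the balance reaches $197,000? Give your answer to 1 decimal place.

We need (1 + 0.0055)^(4t) = 1.9314, so 4t = ln 1.9314 / ln 1.0055 ≈ 120.0072.
t ≈ 120.0072/4 = 30.0018 years.

30.0 years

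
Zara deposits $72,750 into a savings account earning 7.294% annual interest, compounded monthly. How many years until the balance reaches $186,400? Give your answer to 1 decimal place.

12.9 years

(1 + 0.00607833)^(12t) = 186,400/72,750 = 2.5622.
12t·ln(1 + 0.00607833) = ln(2.5622); 12t = 0.94087/0.00605993 ≈ 155.2601.
t ≈ 12.9383 years.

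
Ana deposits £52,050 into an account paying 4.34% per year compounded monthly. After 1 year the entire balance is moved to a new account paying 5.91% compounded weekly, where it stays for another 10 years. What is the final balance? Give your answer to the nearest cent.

£98,119.97

After 1 years at 4.34%: 52,050 × 1.0442737911 ≈ 54,354.4508.
Then 10 years at 5.91%: 54,354.4508 × 1.8051873964 ≈ 98,119.9696.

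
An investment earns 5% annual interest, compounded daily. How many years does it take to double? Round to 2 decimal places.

(1 + 0.000136986)^(365t) = 2.
365t = ln 2 / ln(1 + 0.000136986) ≈ 0.69315/0.000136977 ≈ 5060.3210.
t ≈ 13.8639.

13.86 years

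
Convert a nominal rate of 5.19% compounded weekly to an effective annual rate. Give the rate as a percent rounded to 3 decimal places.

5.324%

One year is 52 periods at 0.000998077 each: (1 + 0.000998077)^52 ≈ 1.053243.
EAR = 1.053243 − 1 ≈ 5.32431%.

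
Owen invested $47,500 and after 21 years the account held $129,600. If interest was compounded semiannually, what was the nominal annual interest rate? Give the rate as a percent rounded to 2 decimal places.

4.84%

The 42-period growth factor is 129,600/47,500 = 2.72842.
r/2 = 2.72842^(1/42) − 1 ≈ 0.024186, so r ≈ 2·0.024186 = 4.83720%.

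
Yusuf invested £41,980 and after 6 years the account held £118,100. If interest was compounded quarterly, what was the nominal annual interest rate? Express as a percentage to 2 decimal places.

17.62%

The 24-period growth factor is 118,100/41,980 = 2.81324.
r/4 = 2.81324^(1/24) − 1 ≈ 0.0440396, so r ≈ 4·0.0440396 = 17.61585%.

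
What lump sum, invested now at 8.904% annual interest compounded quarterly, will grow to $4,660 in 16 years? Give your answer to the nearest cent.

$1,138.83

Growth factor = (1 + 0.02226)^64 ≈ 4.091923708.
P = 4,660/4.091923708 ≈ 1,138.8287.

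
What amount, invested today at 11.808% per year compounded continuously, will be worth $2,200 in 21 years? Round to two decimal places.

P = A·e^(−rt) = 2,200·e^(−2.47968).
e^(−2.47968) ≈ 0.08377002771, so P ≈ 184.2941.

$184.29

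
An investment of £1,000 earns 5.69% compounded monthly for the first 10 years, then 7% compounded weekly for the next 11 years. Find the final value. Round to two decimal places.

Phase 1: 1,000·(1 + 0.0569/12)^120 ≈ 1,764.1258.
Phase 2: 1,764.1258·(1 + 0.07/52)^572 ≈ 3,808.1269.

£3,808.13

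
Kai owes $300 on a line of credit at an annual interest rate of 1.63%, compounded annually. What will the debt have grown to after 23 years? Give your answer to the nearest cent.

$435.14

Growth factor = (1 + 0.0163)^23 ≈ 1.4504551.
A ≈ 300 × 1.4504551 ≈ 435.1365.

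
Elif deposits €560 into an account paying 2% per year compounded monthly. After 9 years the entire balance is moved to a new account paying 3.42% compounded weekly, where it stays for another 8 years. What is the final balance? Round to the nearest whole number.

€881

After 9 years at 2%: 560 × 1.19703799 ≈ 670.3413.
Then 8 years at 3.42%: 670.3413 × 1.31457059 ≈ 881.2109.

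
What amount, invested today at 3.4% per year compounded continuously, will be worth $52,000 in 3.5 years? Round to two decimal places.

$46,166.01

P = A·e^(−rt) = 52,000·e^(−0.119).
e^(−0.119) ≈ 0.88780780076, so P ≈ 46,166.0056.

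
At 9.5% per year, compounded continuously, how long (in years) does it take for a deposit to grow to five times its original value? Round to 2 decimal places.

16.94 years

e^(0.095t) = 5, so 0.095t = ln 5 ≈ 1.6094.
t ≈ 1.6094/0.095 ≈ 16.9415.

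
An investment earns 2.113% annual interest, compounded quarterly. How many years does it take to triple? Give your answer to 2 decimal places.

52.13 years

(1 + 0.0052825)^(4t) = 3.
4t = ln 3 / ln(1 + 0.0052825) ≈ 1.0986/0.0052686 ≈ 208.5209.
t ≈ 52.1302.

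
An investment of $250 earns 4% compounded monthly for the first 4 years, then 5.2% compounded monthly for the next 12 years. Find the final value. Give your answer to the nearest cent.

Phase 1: 250·(1 + 0.04/12)^48 ≈ 293.2997.
Phase 2: 293.2997·(1 + 0.052/12)^144 ≈ 546.6708.

$546.67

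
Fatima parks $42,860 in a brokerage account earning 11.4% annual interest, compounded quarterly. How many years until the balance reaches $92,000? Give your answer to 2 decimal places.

(1 + 0.0285)^(4t) = 92,000/42,860 = 2.1465.
4t·ln(1 + 0.0285) = ln(2.1465); 4t = 0.76385/0.0281014 ≈ 27.1819.
t ≈ 6.7955 years.

6.80 years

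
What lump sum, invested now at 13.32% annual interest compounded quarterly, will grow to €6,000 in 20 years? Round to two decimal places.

Periodic rate = 13.32%/4 = 0.0333; 80 periods.
P = 6,000/(1 + 0.0333)^80 ≈ 6,000/13.74403812 ≈ 436.5529.

€436.55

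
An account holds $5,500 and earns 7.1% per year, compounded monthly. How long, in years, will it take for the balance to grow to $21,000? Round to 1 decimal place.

We need (1 + 0.00591667)^(12t) = 3.8182, so 12t = ln 3.8182 / ln 1.005917 ≈ 227.1100.
t ≈ 227.1100/12 = 18.9258 years.

18.9 years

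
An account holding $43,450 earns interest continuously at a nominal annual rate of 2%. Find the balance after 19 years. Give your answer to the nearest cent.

A = P·e^(rt) = 43,450·e^(0.02·19) = 43,450·e^0.38.
e^0.38 ≈ 1.4622845894, so A ≈ 63,536.2654.

$63,536.27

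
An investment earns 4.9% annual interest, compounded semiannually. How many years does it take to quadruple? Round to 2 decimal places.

28.64 years

(1 + 0.0245)^(2t) = 4.
2t = ln 4 / ln(1 + 0.0245) ≈ 1.3863/0.0242047 ≈ 57.2738.
t ≈ 28.6369.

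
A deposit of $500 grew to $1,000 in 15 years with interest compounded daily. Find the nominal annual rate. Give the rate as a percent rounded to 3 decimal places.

(1 + r/365)^5475 = 1,000/500 = 2.
1 + r/365 = 2^(1/5475) ≈ 1.000127, so r/365 ≈ 0.00012661.
r ≈ 365·0.00012661 = 4.62127%.

4.621%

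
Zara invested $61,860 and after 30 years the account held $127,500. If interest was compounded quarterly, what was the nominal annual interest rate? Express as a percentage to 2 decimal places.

(1 + r/4)^120 = 127,500/61,860 = 2.06111.
1 + r/4 = 2.06111^(1/120) ≈ 1.006045, so r/4 ≈ 0.00604522.
r ≈ 4·0.00604522 = 2.41809%.

2.42%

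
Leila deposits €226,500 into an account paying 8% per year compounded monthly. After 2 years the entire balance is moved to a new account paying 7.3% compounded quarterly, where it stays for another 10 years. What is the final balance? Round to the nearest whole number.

€547,648

Phase 1: 226,500·(1 + 0.08/12)^24 ≈ 265,659.1165.
Phase 2: 265,659.1165·(1 + 0.01825)^40 ≈ 547,647.9601.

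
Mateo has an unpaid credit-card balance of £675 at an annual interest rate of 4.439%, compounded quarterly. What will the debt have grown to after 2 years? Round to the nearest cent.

£737.31

Growth factor = (1 + 0.0110975)^8 ≈ 1.09230593.
A ≈ 675 × 1.09230593 ≈ 737.3065.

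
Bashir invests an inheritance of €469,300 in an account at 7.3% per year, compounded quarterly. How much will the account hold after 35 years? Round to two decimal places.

€5,902,951.03

Growth factor = (1 + 0.01825)^140 ≈ 12.57820376994.
A ≈ 469,300 × 12.57820376994 ≈ 5,902,951.0292.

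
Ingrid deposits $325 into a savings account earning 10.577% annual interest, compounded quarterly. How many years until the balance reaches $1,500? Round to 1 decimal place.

We need (1 + 0.0264425)^(4t) = 4.6154, so 4t = ln 4.6154 / ln 1.026442 ≈ 58.5999.
t ≈ 58.5999/4 = 14.6500 years.

14.6 years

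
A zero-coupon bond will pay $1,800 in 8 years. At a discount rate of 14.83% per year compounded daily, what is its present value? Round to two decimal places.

$549.71

Periodic rate = 14.83%/365 = 0.000406301; 2920 periods.
P = 1,800/(1 + 0.1483/365)^2920 ≈ 1,800/3.2744799 ≈ 549.7056.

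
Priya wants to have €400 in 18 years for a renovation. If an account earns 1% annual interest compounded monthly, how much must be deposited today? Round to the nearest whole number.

€334

Growth factor = (1 + 0.01/12)^216 ≈ 1.19712763.
P = 400/1.19712763 ≈ 334.1331.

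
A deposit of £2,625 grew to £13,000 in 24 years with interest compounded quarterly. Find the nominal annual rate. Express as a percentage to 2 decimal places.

(1 + r/4)^96 = 13,000/2,625 = 4.95238.
1 + r/4 = 4.95238^(1/96) ≈ 1.016805, so r/4 ≈ 0.0168049.
r ≈ 4·0.0168049 = 6.72197%.

6.72%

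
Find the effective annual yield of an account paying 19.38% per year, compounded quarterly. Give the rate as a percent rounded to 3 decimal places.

One year is 4 periods at 0.04845 each: (1 + 0.04845)^4 ≈ 1.208345.
EAR = 1.208345 − 1 ≈ 20.83449%.

20.834%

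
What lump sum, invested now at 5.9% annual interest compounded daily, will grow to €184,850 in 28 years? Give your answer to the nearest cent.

€35,434.23

Periodic rate = 5.9%/365 = 0.000161644; 10220 periods.
P = 184,850/(1 + 0.059/365)^10220 ≈ 184,850/5.21670771292 ≈ 35,434.2260.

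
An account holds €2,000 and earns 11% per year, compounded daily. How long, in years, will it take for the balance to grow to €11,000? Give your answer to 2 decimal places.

We need (1 + 0.00030137)^(365t) = 5.5, so 365t = ln 5.5 / ln 1.000301 ≈ 5657.5165.
t ≈ 5657.5165/365 = 15.5000 years.

15.50 years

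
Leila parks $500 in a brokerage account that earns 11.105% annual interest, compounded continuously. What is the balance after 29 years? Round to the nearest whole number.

A = P·e^(rt) = 500·e^(0.11105·29) = 500·e^3.22045.
e^3.22045 ≈ 25.03938537, so A ≈ 12,519.6927.

$12,520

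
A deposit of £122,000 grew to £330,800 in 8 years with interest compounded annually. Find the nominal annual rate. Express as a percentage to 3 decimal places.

13.279%

The 8-period growth factor is 330,800/122,000 = 2.71148.
r = 2.71148^(1/8) − 1 ≈ 0.132793, i.e. 13.27934%.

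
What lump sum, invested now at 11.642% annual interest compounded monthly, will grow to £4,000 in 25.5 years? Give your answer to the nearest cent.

Periodic rate = 11.642%/12 = 0.00970167; 306 periods.
P = 4,000/(1 + 0.11642/12)^306 ≈ 4,000/19.19023874 ≈ 208.4393.

£208.44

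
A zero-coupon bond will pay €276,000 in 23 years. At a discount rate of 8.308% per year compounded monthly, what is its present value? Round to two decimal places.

€41,105.63

Periodic rate = 8.308%/12 = 0.00692333; 276 periods.
P = 276,000/(1 + 0.08308/12)^276 ≈ 276,000/6.71440811032 ≈ 41,105.6337.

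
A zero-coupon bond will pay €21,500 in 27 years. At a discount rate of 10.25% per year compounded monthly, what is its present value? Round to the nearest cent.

Growth factor = (1 + 0.1025/12)^324 ≈ 15.732794354.
P = 21,500/15.732794354 ≈ 1,366.5722.

€1,366.57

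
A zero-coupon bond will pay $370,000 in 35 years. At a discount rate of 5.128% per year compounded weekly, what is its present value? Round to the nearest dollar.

$61,534

Growth factor = (1 + 0.05128/52)^1820 ≈ 6.01295078298.
P = 370,000/6.01295078298 ≈ 61,533.8481.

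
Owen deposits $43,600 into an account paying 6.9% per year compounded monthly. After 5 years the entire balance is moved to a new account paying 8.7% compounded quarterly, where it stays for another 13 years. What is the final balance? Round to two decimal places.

After 5 years at 6.9%: 43,600 × 1.41059543682 ≈ 61,501.9610.
Then 13 years at 8.7%: 61,501.9610 × 3.06141081399 ≈ 188,282.7686.

$188,282.77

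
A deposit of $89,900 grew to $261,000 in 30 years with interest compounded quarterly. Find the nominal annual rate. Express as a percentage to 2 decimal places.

3.57%

(1 + r/4)^120 = 261,000/89,900 = 2.90323.
1 + r/4 = 2.90323^(1/120) ≈ 1.008921, so r/4 ≈ 0.00892141.
r ≈ 4·0.00892141 = 3.56857%.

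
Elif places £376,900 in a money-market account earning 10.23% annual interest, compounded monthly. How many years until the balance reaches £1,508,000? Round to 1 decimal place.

(1 + 0.008525)^(12t) = 1,508,000/376,900 = 4.0011.
12t·ln(1 + 0.008525) = ln(4.0011); 12t = 1.3866/0.00848887 ≈ 163.3386.
t ≈ 13.6115 years.

13.6 years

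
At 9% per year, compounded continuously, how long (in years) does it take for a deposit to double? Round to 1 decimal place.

e^(0.09t) = 2, so 0.09t = ln 2 ≈ 0.69315.
t ≈ 0.69315/0.09 ≈ 7.7016.

7.7 years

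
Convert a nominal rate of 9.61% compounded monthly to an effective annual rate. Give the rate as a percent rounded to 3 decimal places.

One year is 12 periods at 0.00800833 each: (1 + 0.00800833)^12 ≈ 1.100448.
EAR = 1.100448 − 1 ≈ 10.04479%.

10.045%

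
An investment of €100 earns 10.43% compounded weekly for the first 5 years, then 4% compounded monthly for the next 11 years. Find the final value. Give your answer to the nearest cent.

€261.23

Phase 1: 100·(1 + 0.1043/52)^260 ≈ 168.3673.
Phase 2: 168.3673·(1 + 0.04/12)^132 ≈ 261.2339.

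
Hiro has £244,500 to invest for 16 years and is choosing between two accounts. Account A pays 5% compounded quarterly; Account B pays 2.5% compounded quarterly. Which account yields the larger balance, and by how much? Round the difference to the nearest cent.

Account A, by £177,155.80

Account A growth factor: (1 + 0.0125)^64 ≈ 2.21453241061; balance ≈ 541,453.1744.
Account B growth factor: (1 + 0.00625)^64 ≈ 1.48996880581; balance ≈ 364,297.3730.
Account A is larger by 177,155.8014.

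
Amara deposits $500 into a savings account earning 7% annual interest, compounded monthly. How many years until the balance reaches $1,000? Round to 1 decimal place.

We need (1 + 0.00583333)^(12t) = 2, so 12t = ln 2 / ln 1.005833 ≈ 119.1715.
t ≈ 119.1715/12 = 9.9310 years.

9.9 years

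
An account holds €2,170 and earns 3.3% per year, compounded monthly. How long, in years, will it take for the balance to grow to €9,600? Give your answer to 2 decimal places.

We need (1 + 0.00275)^(12t) = 4.424, so 12t = ln 4.424 / ln 1.00275 ≈ 541.4835.
t ≈ 541.4835/12 = 45.1236 years.

45.12 years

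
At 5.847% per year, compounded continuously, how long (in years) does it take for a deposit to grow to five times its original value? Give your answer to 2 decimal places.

e^(0.05847t) = 5, so 0.05847t = ln 5 ≈ 1.6094.
t ≈ 1.6094/0.05847 ≈ 27.5259.

27.53 years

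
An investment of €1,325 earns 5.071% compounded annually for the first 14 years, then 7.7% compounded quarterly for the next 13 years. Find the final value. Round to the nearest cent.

After 14 years at 5.071%: 1,325 × 1.998757557 ≈ 2,648.3538.
Then 13 years at 7.7%: 2,648.3538 × 2.695240019 ≈ 7,137.9490.

€7,137.95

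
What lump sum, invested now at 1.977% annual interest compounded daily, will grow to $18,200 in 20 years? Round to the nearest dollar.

Growth factor = (1 + 0.01977/365)^7300 ≈ 1.4849621624.
P = 18,200/1.4849621624 ≈ 12,256.2045.

$12,256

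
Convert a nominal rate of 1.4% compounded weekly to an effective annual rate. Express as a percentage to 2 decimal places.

One year is 52 periods at 0.000269231 each: (1 + 0.000269231)^52 ≈ 1.014097.
EAR = 1.014097 − 1 ≈ 1.40965%.

1.41%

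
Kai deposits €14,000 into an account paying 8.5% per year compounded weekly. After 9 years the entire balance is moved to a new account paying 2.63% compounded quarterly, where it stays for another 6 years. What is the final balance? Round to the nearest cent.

€35,188.39

Phase 1: 14,000·(1 + 0.085/52)^468 ≈ 30,067.1367.
Phase 2: 30,067.1367·(1 + 0.006575)^24 ≈ 35,188.3923.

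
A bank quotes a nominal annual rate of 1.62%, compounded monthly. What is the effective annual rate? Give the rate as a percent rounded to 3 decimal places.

1.632%

EAR = (1 + 1.62%/12)^12 − 1 = (1 + 0.00135)^12 − 1.
(1 + 0.00135)^12 ≈ 1.016321, so EAR ≈ 1.63208%.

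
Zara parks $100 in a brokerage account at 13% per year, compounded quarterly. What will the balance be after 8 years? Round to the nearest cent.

$278.28

Periodic rate = 13%/4 = 0.0325; periods = 4·8 = 32.
A = 100·(1 + 0.0325)^32 ≈ 100·2.78279959 ≈ 278.2800.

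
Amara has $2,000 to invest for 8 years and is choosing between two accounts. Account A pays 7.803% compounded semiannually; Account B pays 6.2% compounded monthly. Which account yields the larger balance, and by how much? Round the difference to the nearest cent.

Account A, by $409.51

Account A growth factor: (1 + 0.039015)^16 ≈ 1.844799102; balance ≈ 3,689.5982.
Account B growth factor: (1 + 0.062/12)^96 ≈ 1.640043987; balance ≈ 3,280.0880.
Account A is larger by 409.5102.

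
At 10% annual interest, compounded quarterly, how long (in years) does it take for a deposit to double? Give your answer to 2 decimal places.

(1 + 0.025)^(4t) = 2.
4t = ln 2 / ln(1 + 0.025) ≈ 0.69315/0.0246926 ≈ 28.0710.
t ≈ 7.0178.

7.02 years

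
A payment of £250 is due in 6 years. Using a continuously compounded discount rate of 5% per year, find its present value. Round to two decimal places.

£185.20

P = A·e^(−rt) = 250·e^(−0.3).
e^(−0.3) ≈ 0.740818221, so P ≈ 185.2046.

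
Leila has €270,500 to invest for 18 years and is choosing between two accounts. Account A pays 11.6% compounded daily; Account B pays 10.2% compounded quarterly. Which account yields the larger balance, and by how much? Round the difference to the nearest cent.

Account A, by €524,064.66

A: (1 + 0.116/365)^6570 ≈ 8.06608535526, so 270,500 × 8.06608535526 ≈ 2,181,876.0886.
B: (1 + 0.0255)^72 ≈ 6.128692881531, so 270,500 × 6.128692881531 ≈ 1,657,811.4245.
Difference ≈ 524,064.6641 in favor of A.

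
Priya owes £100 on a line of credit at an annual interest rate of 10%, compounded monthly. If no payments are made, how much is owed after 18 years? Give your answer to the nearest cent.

Growth factor = (1 + 0.1/12)^216 ≈ 6.00469347.
A ≈ 100 × 6.00469347 ≈ 600.4693.

£600.47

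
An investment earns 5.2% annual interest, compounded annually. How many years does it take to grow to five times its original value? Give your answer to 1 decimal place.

(1 + 0.052)^t = 5.
t = ln 5 / ln(1 + 0.052) ≈ 1.6094/0.0506931 ≈ 31.7486.

31.7 years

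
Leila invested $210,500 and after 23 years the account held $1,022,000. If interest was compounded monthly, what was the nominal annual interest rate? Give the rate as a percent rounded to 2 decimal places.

6.89%

(1 + r/12)^276 = 1,022,000/210,500 = 4.85511.
1 + r/12 = 4.85511^(1/276) ≈ 1.005741, so r/12 ≈ 0.00574117.
r ≈ 12·0.00574117 = 6.88940%.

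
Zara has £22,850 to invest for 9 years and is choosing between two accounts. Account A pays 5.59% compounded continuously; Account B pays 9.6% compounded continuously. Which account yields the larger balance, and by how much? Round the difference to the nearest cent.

A: e^(0.0559·9) = e^0.5031 ≈ 1.6538402369, so 22,850 × 1.6538402369 ≈ 37,790.2494.
B: e^(0.096·9) = e^0.864 ≈ 2.372632267, so 22,850 × 2.372632267 ≈ 54,214.6473.
Difference ≈ 16,424.3979 in favor of B.

Account B, by £16,424.40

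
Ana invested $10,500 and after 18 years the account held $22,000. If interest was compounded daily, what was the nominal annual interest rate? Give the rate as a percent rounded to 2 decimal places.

4.11%

The 6570-period growth factor is 22,000/10,500 = 2.09524.
r/365 = 2.09524^(1/6570) − 1 ≈ 0.000112589, so r ≈ 365·0.000112589 = 4.10949%.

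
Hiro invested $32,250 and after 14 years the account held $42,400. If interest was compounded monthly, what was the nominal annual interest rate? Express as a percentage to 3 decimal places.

1.956%

The 168-period growth factor is 42,400/32,250 = 1.31473.
r/12 = 1.31473^(1/168) − 1 ≈ 0.00163008, so r ≈ 12·0.00163008 = 1.95609%.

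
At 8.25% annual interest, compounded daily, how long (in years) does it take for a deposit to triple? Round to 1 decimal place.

13.3 years

(1 + 0.000226027)^(365t) = 3.
365t = ln 3 / ln(1 + 0.000226027) ≈ 1.0986/0.000226002 ≈ 4861.0764.
t ≈ 13.3180.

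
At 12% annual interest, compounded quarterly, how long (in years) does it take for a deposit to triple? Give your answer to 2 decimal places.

9.29 years

(1 + 0.03)^(4t) = 3.
4t = ln 3 / ln(1 + 0.03) ≈ 1.0986/0.0295588 ≈ 37.1670.
t ≈ 9.2918.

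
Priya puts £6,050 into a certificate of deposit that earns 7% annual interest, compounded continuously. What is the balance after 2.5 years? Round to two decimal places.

£7,207.04

A = P·e^(rt) = 6,050·e^(0.07·2.5) = 6,050·e^0.175.
e^0.175 ≈ 1.191246217, so A ≈ 7,207.0396.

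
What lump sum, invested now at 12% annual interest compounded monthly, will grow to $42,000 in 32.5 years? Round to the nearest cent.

$866.79

Growth factor = (1 + 0.01)^390 ≈ 48.45468507.
P = 42,000/48.45468507 ≈ 866.7892.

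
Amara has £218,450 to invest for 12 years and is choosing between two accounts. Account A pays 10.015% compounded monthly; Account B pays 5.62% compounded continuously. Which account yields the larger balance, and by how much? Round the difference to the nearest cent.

Account A, by £294,185.90

Account A growth factor: (1 + 0.10015/12)^144 ≈ 3.3095516208; balance ≈ 722,971.5516.
Account B growth factor: e^(0.0562·12) = e^0.6744 ≈ 1.96285490964; balance ≈ 428,785.6550.
Account A is larger by 294,185.8966.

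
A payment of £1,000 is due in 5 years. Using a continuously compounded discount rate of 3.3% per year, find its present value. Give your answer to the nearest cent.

£847.89

P = A·e^(−rt) = 1,000·e^(−0.165).
e^(−0.165) ≈ 0.847893704, so P ≈ 847.8937.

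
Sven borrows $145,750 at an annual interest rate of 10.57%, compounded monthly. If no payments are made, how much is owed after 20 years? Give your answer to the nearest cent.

Growth factor = (1 + 0.1057/12)^240 ≈ 8.205001487204.
A ≈ 145,750 × 8.205001487204 ≈ 1,195,878.9668.

$1,195,878.97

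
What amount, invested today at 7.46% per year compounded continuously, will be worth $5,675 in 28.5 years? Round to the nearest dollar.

P = A·e^(−rt) = 5,675·e^(−2.1261).
e^(−2.1261) ≈ 0.1193016642, so P ≈ 677.0369.

$677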